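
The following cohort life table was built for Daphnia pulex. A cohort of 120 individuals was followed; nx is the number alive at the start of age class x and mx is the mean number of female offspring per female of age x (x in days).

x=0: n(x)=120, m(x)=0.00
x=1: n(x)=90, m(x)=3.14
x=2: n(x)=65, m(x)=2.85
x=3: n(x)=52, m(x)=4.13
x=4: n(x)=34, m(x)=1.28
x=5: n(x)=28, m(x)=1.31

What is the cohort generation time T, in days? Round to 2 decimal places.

lx = nx/n0 = nx/120: 1, 0.75, 0.54167…, 0.43333…, 0.28333…, 0.23333…
lx·mx: 0, 2.355, 1.54375…, 1.789667…, 0.362667…, 0.305667… → R0 = 6.35675…
x·lx·mx: 0, 2.355, 3.0875…, 5.369…, 1.450667…, 1.528333… → Σ = 13.7905…
T = 13.7905… / 6.35675… = 2.169426… → 2.17

2.17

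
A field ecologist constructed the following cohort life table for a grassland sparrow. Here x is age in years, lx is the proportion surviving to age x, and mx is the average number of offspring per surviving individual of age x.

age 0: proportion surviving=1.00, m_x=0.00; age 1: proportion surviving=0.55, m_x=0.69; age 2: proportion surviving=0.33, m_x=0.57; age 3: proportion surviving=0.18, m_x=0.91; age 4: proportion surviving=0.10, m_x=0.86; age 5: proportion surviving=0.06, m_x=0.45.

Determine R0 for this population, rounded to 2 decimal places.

lx·mx by age: 0, 0.3795, 0.1881, 0.1638, 0.086, 0.027
R0 = Σ lx·mx = 0.8444 → 0.84

0.84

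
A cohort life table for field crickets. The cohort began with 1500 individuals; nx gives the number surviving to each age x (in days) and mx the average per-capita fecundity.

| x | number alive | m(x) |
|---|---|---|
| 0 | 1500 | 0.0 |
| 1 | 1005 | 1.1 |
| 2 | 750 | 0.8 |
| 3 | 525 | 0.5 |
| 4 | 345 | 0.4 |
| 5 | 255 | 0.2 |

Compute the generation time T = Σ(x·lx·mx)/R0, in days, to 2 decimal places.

lx = nx/n0 = nx/1500: 1, 0.67, 0.5, 0.35, 0.23, 0.17
lx·mx: 0, 0.737, 0.4, 0.175, 0.092, 0.034 → R0 = 1.438
x·lx·mx: 0, 0.737, 0.8, 0.525, 0.368, 0.17 → Σ = 2.6
T = 2.6 / 1.438 = 1.808067… → 1.81

1.81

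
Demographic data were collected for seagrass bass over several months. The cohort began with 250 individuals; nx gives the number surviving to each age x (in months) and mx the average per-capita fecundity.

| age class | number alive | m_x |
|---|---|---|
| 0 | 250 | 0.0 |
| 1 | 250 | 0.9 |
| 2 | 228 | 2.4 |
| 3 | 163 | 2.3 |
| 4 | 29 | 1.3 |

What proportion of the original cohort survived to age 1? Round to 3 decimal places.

l_1 = n_1/n_0 = 250/250 = 1 → 1.000

1.000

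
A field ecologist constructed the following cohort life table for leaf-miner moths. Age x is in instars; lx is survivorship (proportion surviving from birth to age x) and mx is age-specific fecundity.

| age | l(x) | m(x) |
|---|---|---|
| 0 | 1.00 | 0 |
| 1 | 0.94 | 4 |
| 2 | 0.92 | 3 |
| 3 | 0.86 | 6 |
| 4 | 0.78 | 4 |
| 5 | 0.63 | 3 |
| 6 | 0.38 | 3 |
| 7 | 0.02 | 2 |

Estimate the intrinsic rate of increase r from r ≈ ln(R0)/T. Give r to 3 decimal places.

0.957

R0 = Σ lx·mx = 0 + 3.76 + 2.76 + 5.16 + 3.12 + 1.89 + 1.14 + 0.04 = 17.87
Σ x·lx·mx = 53.81; T = 53.81/17.87 = 3.01119…
r ≈ ln(R0)/T = ln(17.87)/3.01119… = 0.95747… → 0.957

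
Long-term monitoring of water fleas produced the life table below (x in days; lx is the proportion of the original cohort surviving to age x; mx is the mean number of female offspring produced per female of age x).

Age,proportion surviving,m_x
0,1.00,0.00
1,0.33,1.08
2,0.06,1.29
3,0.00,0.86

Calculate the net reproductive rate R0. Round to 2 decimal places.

0.43

lx·mx by age: 0, 0.3564, 0.0774, 0
R0 = Σ lx·mx = 0.4338 → 0.43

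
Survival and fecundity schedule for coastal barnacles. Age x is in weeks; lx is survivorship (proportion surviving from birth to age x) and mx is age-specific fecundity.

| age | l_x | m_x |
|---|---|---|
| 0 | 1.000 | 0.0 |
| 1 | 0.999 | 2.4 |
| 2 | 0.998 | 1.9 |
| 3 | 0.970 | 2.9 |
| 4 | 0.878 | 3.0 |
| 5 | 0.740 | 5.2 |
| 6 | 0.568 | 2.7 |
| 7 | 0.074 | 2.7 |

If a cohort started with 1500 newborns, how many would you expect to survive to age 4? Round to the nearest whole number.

Expected survivors = N0 · l_4 = 1500 × 0.878 = 1317 → 1317

1317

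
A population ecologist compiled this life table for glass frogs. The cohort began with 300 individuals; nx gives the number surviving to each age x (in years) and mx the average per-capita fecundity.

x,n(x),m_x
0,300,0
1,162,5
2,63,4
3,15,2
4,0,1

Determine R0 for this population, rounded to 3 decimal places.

lx = nx/n0 = nx/300: 1, 0.54, 0.21, 0.05, 0
lx·mx by age: 0, 2.7, 0.84, 0.1, 0
R0 = Σ lx·mx = 3.64 → 3.640

3.640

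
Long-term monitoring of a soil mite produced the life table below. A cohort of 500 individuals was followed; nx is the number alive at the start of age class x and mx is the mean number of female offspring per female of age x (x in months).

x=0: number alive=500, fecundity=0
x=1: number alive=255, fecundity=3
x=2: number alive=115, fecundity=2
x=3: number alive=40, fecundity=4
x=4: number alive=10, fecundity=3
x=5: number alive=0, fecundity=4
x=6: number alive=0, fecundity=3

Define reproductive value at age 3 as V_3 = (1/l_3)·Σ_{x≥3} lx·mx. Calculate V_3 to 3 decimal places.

4.750

lx = nx/n0 = nx/500: 1, 0.51, 0.23, 0.08, 0.02, 0, 0
lx·mx for x ≥ 3: 0.32, 0.06, 0, 0 → sum = 0.38
V_3 = 0.38 / l_3 = 0.38 / 0.08 = 4.75 → 4.750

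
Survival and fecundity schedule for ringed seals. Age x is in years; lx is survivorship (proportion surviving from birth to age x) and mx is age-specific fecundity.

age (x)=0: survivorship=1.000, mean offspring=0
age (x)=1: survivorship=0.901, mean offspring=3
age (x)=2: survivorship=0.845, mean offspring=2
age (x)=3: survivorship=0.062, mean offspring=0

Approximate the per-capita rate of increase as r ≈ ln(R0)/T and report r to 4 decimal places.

1.0688

R0 = Σ lx·mx = 0 + 2.703 + 1.69 + 0 = 4.393
Σ x·lx·mx = 6.083; T = 6.083/4.393 = 1.3847…
r ≈ ln(R0)/T = ln(4.393)/1.3847… = 1.06883… → 1.0688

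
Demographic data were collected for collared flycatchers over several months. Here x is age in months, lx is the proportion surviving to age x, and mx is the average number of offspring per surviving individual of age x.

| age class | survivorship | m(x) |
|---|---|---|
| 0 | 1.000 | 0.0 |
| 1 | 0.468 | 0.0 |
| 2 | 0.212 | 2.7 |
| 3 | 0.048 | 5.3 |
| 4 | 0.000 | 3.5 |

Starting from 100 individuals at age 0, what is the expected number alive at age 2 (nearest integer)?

Expected survivors = N0 · l_2 = 100 × 0.212 = 21.2 → 21

21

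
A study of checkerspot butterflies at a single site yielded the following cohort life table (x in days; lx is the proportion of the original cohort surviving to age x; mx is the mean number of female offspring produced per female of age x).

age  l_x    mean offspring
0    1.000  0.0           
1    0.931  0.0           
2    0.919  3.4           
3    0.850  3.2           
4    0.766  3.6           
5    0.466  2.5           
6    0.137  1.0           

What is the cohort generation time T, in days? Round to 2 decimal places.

3.24

lx·mx: 0, 0, 3.1246, 2.72, 2.7576, 1.165, 0.137 → R0 = 9.9042
x·lx·mx: 0, 0, 6.2492, 8.16, 11.0304, 5.825, 0.822 → Σ = 32.0866
T = 32.0866 / 9.9042 = 3.239696… → 3.24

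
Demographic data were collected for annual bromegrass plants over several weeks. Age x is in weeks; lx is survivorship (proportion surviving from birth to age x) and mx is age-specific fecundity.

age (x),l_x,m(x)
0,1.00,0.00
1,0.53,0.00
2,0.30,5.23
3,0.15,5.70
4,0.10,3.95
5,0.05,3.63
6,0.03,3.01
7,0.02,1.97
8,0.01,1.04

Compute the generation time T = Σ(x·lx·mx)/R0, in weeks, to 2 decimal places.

lx·mx: 0, 0, 1.569, 0.855, 0.395, 0.1815, 0.0903, 0.0394, 0.0104 → R0 = 3.1406
x·lx·mx: 0, 0, 3.138, 2.565, 1.58, 0.9075, 0.5418, 0.2758, 0.0832 → Σ = 9.0913
T = 9.0913 / 3.1406 = 2.894765… → 2.89

2.89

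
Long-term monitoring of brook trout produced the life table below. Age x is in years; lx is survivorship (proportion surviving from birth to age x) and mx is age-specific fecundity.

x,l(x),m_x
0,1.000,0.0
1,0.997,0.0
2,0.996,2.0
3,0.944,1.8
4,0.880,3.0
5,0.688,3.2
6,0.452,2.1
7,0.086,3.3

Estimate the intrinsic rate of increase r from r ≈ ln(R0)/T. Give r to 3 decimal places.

0.581

R0 = Σ lx·mx = 0 + 0 + 1.992 + 1.6992 + 2.64 + 2.2016 + 0.9492 + 0.2838 = 9.7658
Σ x·lx·mx = 38.3314; T = 38.3314/9.7658 = 3.92507…
r ≈ ln(R0)/T = ln(9.7658)/3.92507… = 0.5806… → 0.581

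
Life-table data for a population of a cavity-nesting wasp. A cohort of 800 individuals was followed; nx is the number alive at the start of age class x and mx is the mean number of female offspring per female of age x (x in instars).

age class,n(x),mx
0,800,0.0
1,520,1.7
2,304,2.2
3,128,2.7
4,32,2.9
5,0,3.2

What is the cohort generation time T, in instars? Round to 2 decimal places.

lx = nx/n0 = nx/800: 1, 0.65, 0.38, 0.16, 0.04, 0
lx·mx: 0, 1.105, 0.836, 0.432, 0.116, 0 → R0 = 2.489
x·lx·mx: 0, 1.105, 1.672, 1.296, 0.464, 0 → Σ = 4.537
T = 4.537 / 2.489 = 1.82282… → 1.82

1.82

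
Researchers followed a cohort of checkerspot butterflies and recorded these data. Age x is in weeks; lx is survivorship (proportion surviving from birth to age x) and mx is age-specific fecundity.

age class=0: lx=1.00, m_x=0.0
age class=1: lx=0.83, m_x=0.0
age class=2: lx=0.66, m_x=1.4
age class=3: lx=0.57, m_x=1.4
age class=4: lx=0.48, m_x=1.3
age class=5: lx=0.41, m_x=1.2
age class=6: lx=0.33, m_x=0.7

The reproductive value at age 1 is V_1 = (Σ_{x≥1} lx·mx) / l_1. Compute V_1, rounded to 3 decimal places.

lx·mx for x ≥ 1: 0, 0.924, 0.798, 0.624, 0.492, 0.231 → sum = 3.069
V_1 = 3.069 / l_1 = 3.069 / 0.83 = 3.69759… → 3.698

3.698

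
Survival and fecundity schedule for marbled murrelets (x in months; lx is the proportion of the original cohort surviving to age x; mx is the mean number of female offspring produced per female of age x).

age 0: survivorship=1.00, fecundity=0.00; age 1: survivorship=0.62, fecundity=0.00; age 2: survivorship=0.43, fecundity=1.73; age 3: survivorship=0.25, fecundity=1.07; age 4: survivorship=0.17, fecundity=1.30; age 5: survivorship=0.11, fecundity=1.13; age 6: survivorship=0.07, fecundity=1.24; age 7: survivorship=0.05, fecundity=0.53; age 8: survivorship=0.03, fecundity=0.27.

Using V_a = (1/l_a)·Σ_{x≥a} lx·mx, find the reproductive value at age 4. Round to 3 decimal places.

2.745

lx·mx for x ≥ 4: 0.221, 0.1243, 0.0868, 0.0265, 0.0081 → sum = 0.4667
V_4 = 0.4667 / l_4 = 0.4667 / 0.17 = 2.745294… → 2.745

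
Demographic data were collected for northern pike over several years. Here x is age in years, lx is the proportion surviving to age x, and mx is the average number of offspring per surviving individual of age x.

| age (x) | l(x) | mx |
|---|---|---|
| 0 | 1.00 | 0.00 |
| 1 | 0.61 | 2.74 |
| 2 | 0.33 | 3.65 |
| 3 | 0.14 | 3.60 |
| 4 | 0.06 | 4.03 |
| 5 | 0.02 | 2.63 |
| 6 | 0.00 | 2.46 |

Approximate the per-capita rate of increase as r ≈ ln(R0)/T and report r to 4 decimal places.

0.7008

R0 = Σ lx·mx = 0 + 1.6714 + 1.2045 + 0.504 + 0.2418 + 0.0526 + 0 = 3.6743
Σ x·lx·mx = 6.8226; T = 6.8226/3.6743 = 1.85684…
r ≈ ln(R0)/T = ln(3.6743)/1.85684… = 0.700847… → 0.7008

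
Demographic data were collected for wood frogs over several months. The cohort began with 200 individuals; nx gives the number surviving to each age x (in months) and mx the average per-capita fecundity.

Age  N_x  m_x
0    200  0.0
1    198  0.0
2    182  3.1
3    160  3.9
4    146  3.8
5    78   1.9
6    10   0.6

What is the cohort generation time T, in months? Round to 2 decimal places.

3.16

lx = nx/n0 = nx/200: 1, 0.99, 0.91, 0.8, 0.73, 0.39, 0.05
lx·mx: 0, 0, 2.821, 3.12, 2.774, 0.741, 0.03 → R0 = 9.486
x·lx·mx: 0, 0, 5.642, 9.36, 11.096, 3.705, 0.18 → Σ = 29.983
T = 29.983 / 9.486 = 3.160763… → 3.16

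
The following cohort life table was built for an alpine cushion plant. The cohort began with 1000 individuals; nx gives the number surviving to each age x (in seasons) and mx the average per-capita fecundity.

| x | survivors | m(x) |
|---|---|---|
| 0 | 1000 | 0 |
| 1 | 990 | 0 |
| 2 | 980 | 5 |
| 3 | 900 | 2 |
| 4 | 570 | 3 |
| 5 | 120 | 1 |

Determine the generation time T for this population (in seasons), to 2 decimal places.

2.65

lx = nx/n0 = nx/1000: 1, 0.99, 0.98, 0.9, 0.57, 0.12
lx·mx: 0, 0, 4.9, 1.8, 1.71, 0.12 → R0 = 8.53
x·lx·mx: 0, 0, 9.8, 5.4, 6.84, 0.6 → Σ = 22.64
T = 22.64 / 8.53 = 2.654162… → 2.65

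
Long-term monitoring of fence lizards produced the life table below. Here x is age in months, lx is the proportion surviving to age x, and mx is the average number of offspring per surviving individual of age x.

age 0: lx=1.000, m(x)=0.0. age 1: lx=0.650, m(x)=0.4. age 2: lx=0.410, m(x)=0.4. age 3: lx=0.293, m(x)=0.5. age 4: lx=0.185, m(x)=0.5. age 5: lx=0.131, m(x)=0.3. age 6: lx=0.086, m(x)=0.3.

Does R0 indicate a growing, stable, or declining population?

declining

R0 = Σ lx·mx = 0 + 0.26 + 0.164 + 0.1465 + 0.0925 + 0.0393 + 0.0258 = 0.7281
R0 < 1, so the population is declining.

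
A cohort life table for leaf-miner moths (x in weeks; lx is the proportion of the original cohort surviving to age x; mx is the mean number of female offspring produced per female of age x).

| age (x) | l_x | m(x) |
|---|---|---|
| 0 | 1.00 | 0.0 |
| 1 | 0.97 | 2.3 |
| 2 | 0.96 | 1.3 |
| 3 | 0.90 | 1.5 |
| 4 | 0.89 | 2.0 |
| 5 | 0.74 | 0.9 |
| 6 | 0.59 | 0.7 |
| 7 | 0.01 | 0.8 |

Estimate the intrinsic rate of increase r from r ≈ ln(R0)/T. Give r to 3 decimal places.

0.722

R0 = Σ lx·mx = 0 + 2.231 + 1.248 + 1.35 + 1.78 + 0.666 + 0.413 + 0.008 = 7.696
Σ x·lx·mx = 21.761; T = 21.761/7.696 = 2.82757…
r ≈ ln(R0)/T = ln(7.696)/2.82757… = 0.72171… → 0.722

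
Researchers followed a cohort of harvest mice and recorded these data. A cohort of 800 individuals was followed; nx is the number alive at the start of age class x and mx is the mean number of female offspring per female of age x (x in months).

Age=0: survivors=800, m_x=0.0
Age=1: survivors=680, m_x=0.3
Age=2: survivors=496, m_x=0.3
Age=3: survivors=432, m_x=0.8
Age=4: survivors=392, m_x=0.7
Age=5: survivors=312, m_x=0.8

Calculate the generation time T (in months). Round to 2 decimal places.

3.18

lx = nx/n0 = nx/800: 1, 0.85, 0.62, 0.54, 0.49, 0.39
lx·mx: 0, 0.255, 0.186, 0.432, 0.343, 0.312 → R0 = 1.528
x·lx·mx: 0, 0.255, 0.372, 1.296, 1.372, 1.56 → Σ = 4.855
T = 4.855 / 1.528 = 3.177356… → 3.18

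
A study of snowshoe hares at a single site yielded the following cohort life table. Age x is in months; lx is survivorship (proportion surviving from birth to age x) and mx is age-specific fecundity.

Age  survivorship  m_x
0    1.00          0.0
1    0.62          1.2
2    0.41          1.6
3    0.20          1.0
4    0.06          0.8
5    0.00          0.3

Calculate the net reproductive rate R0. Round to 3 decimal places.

lx·mx by age: 0, 0.744, 0.656, 0.2, 0.048, 0
R0 = Σ lx·mx = 1.648 → 1.648

1.648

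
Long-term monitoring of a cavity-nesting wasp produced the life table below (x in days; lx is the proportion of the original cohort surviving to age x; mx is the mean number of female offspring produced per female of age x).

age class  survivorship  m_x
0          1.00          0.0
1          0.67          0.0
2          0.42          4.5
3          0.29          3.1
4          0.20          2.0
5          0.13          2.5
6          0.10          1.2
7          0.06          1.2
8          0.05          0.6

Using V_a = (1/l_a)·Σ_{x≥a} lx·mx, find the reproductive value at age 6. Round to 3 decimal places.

lx·mx for x ≥ 6: 0.12, 0.072, 0.03 → sum = 0.222
V_6 = 0.222 / l_6 = 0.222 / 0.1 = 2.22 → 2.220

2.220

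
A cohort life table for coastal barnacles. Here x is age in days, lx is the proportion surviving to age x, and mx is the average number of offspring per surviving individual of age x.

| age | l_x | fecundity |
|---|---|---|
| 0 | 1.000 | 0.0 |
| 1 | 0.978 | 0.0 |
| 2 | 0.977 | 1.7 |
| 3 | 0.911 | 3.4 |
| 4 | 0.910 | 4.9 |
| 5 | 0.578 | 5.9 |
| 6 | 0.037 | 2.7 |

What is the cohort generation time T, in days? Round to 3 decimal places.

3.779

lx·mx: 0, 0, 1.6609, 3.0974, 4.459, 3.4102, 0.0999 → R0 = 12.7274
x·lx·mx: 0, 0, 3.3218, 9.2922, 17.836, 17.051, 0.5994 → Σ = 48.1004
T = 48.1004 / 12.7274 = 3.779279… → 3.779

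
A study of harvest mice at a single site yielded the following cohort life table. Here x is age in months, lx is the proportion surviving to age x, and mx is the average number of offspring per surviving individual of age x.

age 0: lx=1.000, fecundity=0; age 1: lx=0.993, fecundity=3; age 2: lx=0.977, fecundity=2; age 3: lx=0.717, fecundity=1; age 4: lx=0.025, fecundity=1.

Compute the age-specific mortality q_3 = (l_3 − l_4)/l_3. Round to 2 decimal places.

0.97

q_3 = (l_3 − l_4) / l_3 = (0.717 − 0.025) / 0.717
     = 0.692 / 0.717 = 0.965132… → 0.97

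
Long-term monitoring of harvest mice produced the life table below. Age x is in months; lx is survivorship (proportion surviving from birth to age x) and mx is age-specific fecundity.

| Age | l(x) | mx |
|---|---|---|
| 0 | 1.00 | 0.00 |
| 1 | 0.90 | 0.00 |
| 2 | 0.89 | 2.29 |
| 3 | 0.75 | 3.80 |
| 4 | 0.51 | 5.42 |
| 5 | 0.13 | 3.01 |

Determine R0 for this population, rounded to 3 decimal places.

lx·mx by age: 0, 0, 2.0381, 2.85, 2.7642, 0.3913
R0 = Σ lx·mx = 8.0436 → 8.044

8.044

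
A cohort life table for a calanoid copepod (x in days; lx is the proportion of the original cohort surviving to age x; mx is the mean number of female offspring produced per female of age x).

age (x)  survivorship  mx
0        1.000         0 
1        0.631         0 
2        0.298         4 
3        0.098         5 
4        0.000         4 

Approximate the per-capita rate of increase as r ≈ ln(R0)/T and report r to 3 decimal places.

0.227

R0 = Σ lx·mx = 0 + 0 + 1.192 + 0.49 + 0 = 1.682
Σ x·lx·mx = 3.854; T = 3.854/1.682 = 2.29132…
r ≈ ln(R0)/T = ln(1.682)/2.29132… = 0.22694… → 0.227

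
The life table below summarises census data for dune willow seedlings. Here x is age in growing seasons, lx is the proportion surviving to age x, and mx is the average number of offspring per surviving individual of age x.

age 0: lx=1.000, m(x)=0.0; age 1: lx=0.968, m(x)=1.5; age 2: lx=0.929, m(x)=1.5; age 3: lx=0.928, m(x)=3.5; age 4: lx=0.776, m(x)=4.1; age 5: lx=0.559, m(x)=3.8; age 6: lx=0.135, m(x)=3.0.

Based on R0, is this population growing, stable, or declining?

R0 = Σ lx·mx = 0 + 1.452 + 1.3935 + 3.248 + 3.1816 + 2.1242 + 0.405 = 11.8043
R0 > 1, so the population is growing.

growing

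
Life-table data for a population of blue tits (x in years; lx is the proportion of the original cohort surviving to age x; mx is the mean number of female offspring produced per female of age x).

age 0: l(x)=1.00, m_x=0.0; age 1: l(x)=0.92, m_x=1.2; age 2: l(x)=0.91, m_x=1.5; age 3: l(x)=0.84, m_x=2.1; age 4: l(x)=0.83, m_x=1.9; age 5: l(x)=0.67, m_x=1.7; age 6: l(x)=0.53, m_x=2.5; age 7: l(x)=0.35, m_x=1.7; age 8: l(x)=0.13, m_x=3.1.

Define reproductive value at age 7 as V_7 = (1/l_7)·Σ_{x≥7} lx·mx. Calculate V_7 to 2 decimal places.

2.85

lx·mx for x ≥ 7: 0.595, 0.403 → sum = 0.998
V_7 = 0.998 / l_7 = 0.998 / 0.35 = 2.851429… → 2.85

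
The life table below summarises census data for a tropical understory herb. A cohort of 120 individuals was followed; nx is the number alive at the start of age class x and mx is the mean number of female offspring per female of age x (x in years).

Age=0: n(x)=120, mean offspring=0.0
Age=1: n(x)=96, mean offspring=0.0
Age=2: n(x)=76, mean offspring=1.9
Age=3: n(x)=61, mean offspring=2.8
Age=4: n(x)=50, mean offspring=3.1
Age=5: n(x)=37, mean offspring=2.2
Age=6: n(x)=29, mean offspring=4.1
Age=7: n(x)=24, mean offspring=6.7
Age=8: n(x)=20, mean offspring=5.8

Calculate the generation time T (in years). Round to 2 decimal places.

lx = nx/n0 = nx/120: 1, 0.8, 0.63333…, 0.50833…, 0.41667…, 0.30833…, 0.24167…, 0.2, 0.16667…
lx·mx: 0, 0, 1.203333…, 1.423333…, 1.291667…, 0.678333…, 0.990833…, 1.34, 0.966667… → R0 = 7.894167…
x·lx·mx: 0, 0, 2.406667…, 4.27…, 5.166667…, 3.391667…, 5.945…, 9.38, 7.733333… → Σ = 38.293333…
T = 38.293333… / 7.894167… = 4.850839… → 4.85

4.85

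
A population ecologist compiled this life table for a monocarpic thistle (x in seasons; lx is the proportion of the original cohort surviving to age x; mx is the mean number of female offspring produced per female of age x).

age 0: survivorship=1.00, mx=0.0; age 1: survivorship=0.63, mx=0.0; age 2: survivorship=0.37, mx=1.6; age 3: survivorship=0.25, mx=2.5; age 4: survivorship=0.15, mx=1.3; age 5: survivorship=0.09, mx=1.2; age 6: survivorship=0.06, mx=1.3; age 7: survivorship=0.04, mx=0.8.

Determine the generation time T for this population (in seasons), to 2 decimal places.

3.11

lx·mx: 0, 0, 0.592, 0.625, 0.195, 0.108, 0.078, 0.032 → R0 = 1.63
x·lx·mx: 0, 0, 1.184, 1.875, 0.78, 0.54, 0.468, 0.224 → Σ = 5.071
T = 5.071 / 1.63 = 3.111043… → 3.11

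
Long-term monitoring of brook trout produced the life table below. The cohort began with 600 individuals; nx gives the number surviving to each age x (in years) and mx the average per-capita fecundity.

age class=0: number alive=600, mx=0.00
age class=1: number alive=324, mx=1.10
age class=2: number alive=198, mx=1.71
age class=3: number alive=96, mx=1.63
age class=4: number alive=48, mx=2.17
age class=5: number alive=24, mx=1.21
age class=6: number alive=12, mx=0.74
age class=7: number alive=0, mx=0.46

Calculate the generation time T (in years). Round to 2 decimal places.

2.13

lx = nx/n0 = nx/600: 1, 0.54, 0.33, 0.16, 0.08, 0.04, 0.02, 0
lx·mx: 0, 0.594, 0.5643, 0.2608, 0.1736, 0.0484, 0.0148, 0 → R0 = 1.6559
x·lx·mx: 0, 0.594, 1.1286, 0.7824, 0.6944, 0.242, 0.0888, 0 → Σ = 3.5302
T = 3.5302 / 1.6559 = 2.131892… → 2.13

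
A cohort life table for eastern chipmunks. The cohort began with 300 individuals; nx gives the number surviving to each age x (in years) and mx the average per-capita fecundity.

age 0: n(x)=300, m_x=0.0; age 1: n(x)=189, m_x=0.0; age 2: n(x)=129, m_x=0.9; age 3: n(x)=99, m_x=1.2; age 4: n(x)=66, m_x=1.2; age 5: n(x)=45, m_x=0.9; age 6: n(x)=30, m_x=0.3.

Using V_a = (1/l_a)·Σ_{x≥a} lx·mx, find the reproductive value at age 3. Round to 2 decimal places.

2.50

lx = nx/n0 = nx/300: 1, 0.63, 0.43, 0.33, 0.22, 0.15, 0.1
lx·mx for x ≥ 3: 0.396, 0.264, 0.135, 0.03 → sum = 0.825
V_3 = 0.825 / l_3 = 0.825 / 0.33 = 2.5 → 2.50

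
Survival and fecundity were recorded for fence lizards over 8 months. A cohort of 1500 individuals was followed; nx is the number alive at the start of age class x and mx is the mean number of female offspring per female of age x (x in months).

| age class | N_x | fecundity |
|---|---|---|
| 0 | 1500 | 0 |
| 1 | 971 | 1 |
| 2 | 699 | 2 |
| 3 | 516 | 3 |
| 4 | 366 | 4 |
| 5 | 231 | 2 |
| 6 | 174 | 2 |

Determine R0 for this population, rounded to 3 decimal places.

lx = nx/n0 = nx/1500: 1, 0.64733…, 0.466, 0.344, 0.244, 0.154, 0.116
lx·mx by age: 0, 0.647333…, 0.932, 1.032, 0.976, 0.308, 0.232
R0 = Σ lx·mx = 4.127333… → 4.127

4.127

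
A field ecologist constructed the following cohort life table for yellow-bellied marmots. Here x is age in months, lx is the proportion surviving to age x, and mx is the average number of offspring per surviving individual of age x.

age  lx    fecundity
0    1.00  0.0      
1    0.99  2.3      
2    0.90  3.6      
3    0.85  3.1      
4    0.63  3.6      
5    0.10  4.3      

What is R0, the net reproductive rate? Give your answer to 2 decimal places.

lx·mx by age: 0, 2.277, 3.24, 2.635, 2.268, 0.43
R0 = Σ lx·mx = 10.85 → 10.85

10.85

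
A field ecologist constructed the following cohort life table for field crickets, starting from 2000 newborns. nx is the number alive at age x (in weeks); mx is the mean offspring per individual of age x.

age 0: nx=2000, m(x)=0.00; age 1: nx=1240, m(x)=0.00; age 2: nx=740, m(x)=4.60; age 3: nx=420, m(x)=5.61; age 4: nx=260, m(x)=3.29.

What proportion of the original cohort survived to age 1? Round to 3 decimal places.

l_1 = n_1/n_0 = 1240/2000 = 0.62 → 0.620

0.620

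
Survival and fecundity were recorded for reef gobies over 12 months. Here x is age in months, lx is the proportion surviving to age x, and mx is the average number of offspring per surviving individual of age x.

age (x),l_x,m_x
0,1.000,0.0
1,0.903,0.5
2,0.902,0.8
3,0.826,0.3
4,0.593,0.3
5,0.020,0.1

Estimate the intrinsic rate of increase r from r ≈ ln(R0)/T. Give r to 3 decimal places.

R0 = Σ lx·mx = 0 + 0.4515 + 0.7216 + 0.2478 + 0.1779 + 0.002 = 1.6008
Σ x·lx·mx = 3.3597; T = 3.3597/1.6008 = 2.09876…
r ≈ ln(R0)/T = ln(1.6008)/2.09876… = 0.22418… → 0.224

0.224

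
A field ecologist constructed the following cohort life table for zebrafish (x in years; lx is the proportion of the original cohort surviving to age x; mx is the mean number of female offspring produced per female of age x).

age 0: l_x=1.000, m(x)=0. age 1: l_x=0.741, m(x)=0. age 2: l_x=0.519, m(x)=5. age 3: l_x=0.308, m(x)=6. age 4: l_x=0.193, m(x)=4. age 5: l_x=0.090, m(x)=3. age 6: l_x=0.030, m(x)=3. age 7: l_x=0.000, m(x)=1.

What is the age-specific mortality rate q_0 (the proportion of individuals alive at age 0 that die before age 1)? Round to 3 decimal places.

0.259

q_0 = (l_0 − l_1) / l_0 = (1 − 0.741) / 1
     = 0.259 / 1 = 0.259 → 0.259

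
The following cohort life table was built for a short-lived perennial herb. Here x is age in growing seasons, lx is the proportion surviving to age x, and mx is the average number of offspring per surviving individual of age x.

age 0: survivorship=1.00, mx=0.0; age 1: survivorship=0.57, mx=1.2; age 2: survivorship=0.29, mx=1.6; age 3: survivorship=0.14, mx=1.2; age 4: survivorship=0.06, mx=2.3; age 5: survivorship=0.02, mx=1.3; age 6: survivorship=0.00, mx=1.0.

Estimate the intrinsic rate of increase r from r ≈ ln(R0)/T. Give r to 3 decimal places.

R0 = Σ lx·mx = 0 + 0.684 + 0.464 + 0.168 + 0.138 + 0.026 + 0 = 1.48
Σ x·lx·mx = 2.798; T = 2.798/1.48 = 1.89054…
r ≈ ln(R0)/T = ln(1.48)/1.89054… = 0.20737… → 0.207

0.207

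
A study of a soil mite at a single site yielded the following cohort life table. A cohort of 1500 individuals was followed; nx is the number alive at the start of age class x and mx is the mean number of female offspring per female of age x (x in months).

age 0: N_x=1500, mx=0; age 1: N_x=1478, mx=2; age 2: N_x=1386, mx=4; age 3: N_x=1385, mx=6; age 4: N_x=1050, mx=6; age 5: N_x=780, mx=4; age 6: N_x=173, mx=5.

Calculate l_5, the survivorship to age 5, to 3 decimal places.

0.520

l_5 = n_5/n_0 = 780/1500 = 0.52 → 0.520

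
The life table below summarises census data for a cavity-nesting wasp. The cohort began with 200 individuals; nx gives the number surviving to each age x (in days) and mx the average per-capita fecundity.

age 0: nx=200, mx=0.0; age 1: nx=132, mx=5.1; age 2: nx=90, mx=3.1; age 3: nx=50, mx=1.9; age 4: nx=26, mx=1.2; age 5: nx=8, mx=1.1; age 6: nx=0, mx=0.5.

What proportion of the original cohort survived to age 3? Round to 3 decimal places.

l_3 = n_3/n_0 = 50/200 = 0.25 → 0.250

0.250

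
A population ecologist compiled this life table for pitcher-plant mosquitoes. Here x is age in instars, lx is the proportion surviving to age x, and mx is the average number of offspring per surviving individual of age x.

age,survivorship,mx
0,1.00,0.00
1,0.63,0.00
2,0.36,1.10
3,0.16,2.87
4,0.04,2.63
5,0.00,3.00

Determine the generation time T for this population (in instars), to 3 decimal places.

lx·mx: 0, 0, 0.396, 0.4592, 0.1052, 0 → R0 = 0.9604
x·lx·mx: 0, 0, 0.792, 1.3776, 0.4208, 0 → Σ = 2.5904
T = 2.5904 / 0.9604 = 2.697209… → 2.697

2.697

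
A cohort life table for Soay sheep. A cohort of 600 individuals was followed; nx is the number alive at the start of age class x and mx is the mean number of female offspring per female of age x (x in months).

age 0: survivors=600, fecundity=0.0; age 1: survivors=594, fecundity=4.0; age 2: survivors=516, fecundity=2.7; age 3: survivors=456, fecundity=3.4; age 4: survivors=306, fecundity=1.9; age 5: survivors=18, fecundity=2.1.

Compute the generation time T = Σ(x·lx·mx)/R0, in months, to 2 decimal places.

lx = nx/n0 = nx/600: 1, 0.99, 0.86, 0.76, 0.51, 0.03
lx·mx: 0, 3.96, 2.322, 2.584, 0.969, 0.063 → R0 = 9.898
x·lx·mx: 0, 3.96, 4.644, 7.752, 3.876, 0.315 → Σ = 20.547
T = 20.547 / 9.898 = 2.075874… → 2.08

2.08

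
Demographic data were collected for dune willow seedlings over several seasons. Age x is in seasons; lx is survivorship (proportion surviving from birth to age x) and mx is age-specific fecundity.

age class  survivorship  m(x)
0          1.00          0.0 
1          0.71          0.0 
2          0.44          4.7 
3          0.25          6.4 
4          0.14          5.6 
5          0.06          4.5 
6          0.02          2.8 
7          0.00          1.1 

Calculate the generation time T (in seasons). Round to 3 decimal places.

2.879

lx·mx: 0, 0, 2.068, 1.6, 0.784, 0.27, 0.056, 0 → R0 = 4.778
x·lx·mx: 0, 0, 4.136, 4.8, 3.136, 1.35, 0.336, 0 → Σ = 13.758
T = 13.758 / 4.778 = 2.879447… → 2.879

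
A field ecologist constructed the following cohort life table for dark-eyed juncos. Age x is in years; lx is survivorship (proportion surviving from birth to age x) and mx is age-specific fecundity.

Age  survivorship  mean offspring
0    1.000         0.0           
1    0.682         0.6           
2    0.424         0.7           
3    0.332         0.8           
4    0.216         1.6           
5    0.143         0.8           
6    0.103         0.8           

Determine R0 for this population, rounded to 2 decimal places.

lx·mx by age: 0, 0.4092, 0.2968, 0.2656, 0.3456, 0.1144, 0.0824
R0 = Σ lx·mx = 1.514 → 1.51

1.51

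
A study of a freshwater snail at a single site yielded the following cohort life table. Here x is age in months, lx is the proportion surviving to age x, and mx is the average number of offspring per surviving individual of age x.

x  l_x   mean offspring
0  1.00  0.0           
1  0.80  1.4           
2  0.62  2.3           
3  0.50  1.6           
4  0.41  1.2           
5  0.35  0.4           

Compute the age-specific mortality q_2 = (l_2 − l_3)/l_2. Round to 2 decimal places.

0.19

q_2 = (l_2 − l_3) / l_2 = (0.62 − 0.5) / 0.62
     = 0.12 / 0.62 = 0.193548… → 0.19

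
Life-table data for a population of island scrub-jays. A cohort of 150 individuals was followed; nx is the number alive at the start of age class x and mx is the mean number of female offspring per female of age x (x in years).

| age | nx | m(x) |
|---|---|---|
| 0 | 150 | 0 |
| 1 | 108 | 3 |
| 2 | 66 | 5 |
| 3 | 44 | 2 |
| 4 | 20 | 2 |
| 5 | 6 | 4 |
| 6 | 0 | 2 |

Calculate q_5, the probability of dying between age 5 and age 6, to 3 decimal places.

1.000

lx = nx/n0 = nx/150: 1, 0.72, 0.44, 0.29333…, 0.13333…, 0.04, 0
q_5 = (l_5 − l_6) / l_5 = (0.04 − 0) / 0.04
     = 0.04 / 0.04 = 1 → 1.000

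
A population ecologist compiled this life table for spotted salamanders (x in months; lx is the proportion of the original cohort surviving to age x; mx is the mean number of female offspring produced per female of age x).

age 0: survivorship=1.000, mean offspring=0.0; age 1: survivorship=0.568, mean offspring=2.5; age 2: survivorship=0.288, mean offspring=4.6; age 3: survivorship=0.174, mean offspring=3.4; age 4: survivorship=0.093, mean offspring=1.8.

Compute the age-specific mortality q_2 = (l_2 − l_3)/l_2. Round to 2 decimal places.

q_2 = (l_2 − l_3) / l_2 = (0.288 − 0.174) / 0.288
     = 0.114 / 0.288 = 0.395833… → 0.40

0.40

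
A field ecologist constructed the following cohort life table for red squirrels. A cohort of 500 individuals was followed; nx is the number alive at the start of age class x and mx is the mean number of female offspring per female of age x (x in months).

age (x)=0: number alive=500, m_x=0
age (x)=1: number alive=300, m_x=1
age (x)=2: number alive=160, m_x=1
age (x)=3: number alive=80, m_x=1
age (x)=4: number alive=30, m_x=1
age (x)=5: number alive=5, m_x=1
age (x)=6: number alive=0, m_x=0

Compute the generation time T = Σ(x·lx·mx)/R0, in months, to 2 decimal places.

lx = nx/n0 = nx/500: 1, 0.6, 0.32, 0.16, 0.06, 0.01, 0
lx·mx: 0, 0.6, 0.32, 0.16, 0.06, 0.01, 0 → R0 = 1.15
x·lx·mx: 0, 0.6, 0.64, 0.48, 0.24, 0.05, 0 → Σ = 2.01
T = 2.01 / 1.15 = 1.747826… → 1.75

1.75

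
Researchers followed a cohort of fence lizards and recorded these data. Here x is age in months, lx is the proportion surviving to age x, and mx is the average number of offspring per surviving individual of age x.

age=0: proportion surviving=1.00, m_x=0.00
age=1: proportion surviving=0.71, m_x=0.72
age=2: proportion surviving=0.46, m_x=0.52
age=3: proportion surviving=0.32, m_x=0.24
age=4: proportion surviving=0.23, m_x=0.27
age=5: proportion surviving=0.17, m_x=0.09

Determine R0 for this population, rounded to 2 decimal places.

0.90

lx·mx by age: 0, 0.5112, 0.2392, 0.0768, 0.0621, 0.0153
R0 = Σ lx·mx = 0.9046 → 0.90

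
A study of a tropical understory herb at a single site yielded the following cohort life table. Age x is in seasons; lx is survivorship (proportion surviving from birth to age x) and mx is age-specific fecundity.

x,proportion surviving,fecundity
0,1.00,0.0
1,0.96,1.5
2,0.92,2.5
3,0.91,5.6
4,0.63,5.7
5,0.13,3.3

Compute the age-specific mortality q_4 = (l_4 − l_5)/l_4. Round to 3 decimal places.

q_4 = (l_4 − l_5) / l_4 = (0.63 − 0.13) / 0.63
     = 0.5 / 0.63 = 0.793651… → 0.794

0.794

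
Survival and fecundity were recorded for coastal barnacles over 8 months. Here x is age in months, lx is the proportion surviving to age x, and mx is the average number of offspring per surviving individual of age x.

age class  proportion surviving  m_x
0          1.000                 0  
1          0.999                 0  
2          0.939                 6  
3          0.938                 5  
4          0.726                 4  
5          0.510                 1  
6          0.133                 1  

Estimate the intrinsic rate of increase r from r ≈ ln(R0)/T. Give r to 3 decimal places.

0.905

R0 = Σ lx·mx = 0 + 0 + 5.634 + 4.69 + 2.904 + 0.51 + 0.133 = 13.871
Σ x·lx·mx = 40.302; T = 40.302/13.871 = 2.90549…
r ≈ ln(R0)/T = ln(13.871)/2.90549… = 0.90512… → 0.905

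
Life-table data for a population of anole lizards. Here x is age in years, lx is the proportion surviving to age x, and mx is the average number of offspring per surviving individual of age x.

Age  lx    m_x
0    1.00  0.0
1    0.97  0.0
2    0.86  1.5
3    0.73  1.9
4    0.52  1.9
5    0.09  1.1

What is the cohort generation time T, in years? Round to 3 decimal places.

lx·mx: 0, 0, 1.29, 1.387, 0.988, 0.099 → R0 = 3.764
x·lx·mx: 0, 0, 2.58, 4.161, 3.952, 0.495 → Σ = 11.188
T = 11.188 / 3.764 = 2.97237… → 2.972

2.972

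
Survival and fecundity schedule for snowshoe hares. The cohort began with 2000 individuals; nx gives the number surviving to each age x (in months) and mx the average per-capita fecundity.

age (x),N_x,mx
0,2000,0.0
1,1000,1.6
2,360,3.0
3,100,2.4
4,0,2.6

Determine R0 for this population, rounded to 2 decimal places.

lx = nx/n0 = nx/2000: 1, 0.5, 0.18, 0.05, 0
lx·mx by age: 0, 0.8, 0.54, 0.12, 0
R0 = Σ lx·mx = 1.46 → 1.46

1.46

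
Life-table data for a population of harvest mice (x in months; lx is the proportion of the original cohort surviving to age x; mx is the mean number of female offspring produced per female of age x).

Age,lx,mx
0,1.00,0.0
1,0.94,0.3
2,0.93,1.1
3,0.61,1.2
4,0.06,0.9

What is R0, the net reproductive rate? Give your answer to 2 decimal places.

lx·mx by age: 0, 0.282, 1.023, 0.732, 0.054
R0 = Σ lx·mx = 2.091 → 2.09

2.09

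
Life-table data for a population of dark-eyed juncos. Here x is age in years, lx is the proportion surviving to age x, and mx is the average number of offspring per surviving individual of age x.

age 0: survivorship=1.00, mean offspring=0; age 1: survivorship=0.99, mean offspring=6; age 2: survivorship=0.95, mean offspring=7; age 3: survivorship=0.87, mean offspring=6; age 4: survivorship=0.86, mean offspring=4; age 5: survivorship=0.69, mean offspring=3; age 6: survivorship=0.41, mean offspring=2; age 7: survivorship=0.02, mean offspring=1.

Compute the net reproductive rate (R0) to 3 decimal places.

24.160

lx·mx by age: 0, 5.94, 6.65, 5.22, 3.44, 2.07, 0.82, 0.02
R0 = Σ lx·mx = 24.16 → 24.160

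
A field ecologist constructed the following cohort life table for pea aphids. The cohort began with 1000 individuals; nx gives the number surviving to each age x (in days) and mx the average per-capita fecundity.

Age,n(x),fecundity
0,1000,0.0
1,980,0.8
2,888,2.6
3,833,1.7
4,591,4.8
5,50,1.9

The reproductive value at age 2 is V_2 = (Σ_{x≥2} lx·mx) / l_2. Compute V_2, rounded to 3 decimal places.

lx = nx/n0 = nx/1000: 1, 0.98, 0.888, 0.833, 0.591, 0.05
lx·mx for x ≥ 2: 2.3088, 1.4161, 2.8368, 0.095 → sum = 6.6567
V_2 = 6.6567 / l_2 = 6.6567 / 0.888 = 7.496284… → 7.496

7.496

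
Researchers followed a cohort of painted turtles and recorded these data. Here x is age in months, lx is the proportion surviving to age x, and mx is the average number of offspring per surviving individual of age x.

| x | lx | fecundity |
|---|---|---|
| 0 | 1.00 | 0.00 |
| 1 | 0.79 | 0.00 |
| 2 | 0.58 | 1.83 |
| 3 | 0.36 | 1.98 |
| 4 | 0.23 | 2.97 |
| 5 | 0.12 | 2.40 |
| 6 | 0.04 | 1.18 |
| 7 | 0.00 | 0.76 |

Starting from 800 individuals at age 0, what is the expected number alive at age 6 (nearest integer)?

32

Expected survivors = N0 · l_6 = 800 × 0.04 = 32 → 32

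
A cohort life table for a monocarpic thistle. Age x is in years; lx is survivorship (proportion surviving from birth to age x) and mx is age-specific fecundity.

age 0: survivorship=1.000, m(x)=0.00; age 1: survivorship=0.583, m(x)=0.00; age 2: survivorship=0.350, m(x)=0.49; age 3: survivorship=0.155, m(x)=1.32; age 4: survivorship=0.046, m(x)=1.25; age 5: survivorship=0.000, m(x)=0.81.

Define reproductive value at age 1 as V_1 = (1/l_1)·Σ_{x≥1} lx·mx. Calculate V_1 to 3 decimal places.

0.744

lx·mx for x ≥ 1: 0, 0.1715, 0.2046, 0.0575, 0 → sum = 0.4336
V_1 = 0.4336 / l_1 = 0.4336 / 0.583 = 0.743739… → 0.744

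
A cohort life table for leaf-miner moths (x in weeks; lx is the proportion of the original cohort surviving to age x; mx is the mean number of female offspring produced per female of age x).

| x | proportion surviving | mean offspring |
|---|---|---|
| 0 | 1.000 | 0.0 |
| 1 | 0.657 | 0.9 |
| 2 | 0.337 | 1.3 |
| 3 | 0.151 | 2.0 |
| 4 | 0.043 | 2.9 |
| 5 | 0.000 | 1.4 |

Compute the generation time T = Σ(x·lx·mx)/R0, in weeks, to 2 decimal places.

1.97

lx·mx: 0, 0.5913, 0.4381, 0.302, 0.1247, 0 → R0 = 1.4561
x·lx·mx: 0, 0.5913, 0.8762, 0.906, 0.4988, 0 → Σ = 2.8723
T = 2.8723 / 1.4561 = 1.972598… → 1.97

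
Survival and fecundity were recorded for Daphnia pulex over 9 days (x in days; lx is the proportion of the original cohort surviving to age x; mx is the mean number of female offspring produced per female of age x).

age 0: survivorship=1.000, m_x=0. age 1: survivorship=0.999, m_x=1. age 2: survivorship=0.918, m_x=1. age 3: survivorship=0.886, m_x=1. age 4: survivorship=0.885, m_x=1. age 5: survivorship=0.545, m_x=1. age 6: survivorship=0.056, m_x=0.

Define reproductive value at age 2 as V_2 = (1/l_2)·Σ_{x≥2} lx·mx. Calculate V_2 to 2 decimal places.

lx·mx for x ≥ 2: 0.918, 0.886, 0.885, 0.545, 0 → sum = 3.234
V_2 = 3.234 / l_2 = 3.234 / 0.918 = 3.522876… → 3.52

3.52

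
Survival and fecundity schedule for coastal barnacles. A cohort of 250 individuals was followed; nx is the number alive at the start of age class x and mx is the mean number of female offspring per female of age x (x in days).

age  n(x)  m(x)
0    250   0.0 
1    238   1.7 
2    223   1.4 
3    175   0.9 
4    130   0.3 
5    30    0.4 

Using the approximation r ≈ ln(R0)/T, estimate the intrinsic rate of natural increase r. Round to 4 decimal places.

0.7050

lx = nx/n0 = nx/250: 1, 0.952, 0.892, 0.7, 0.52, 0.12
R0 = Σ lx·mx = 0 + 1.6184 + 1.2488 + 0.63 + 0.156 + 0.048 = 3.7012
Σ x·lx·mx = 6.87; T = 6.87/3.7012 = 1.85615…
r ≈ ln(R0)/T = ln(3.7012)/1.85615… = 0.705037… → 0.7050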